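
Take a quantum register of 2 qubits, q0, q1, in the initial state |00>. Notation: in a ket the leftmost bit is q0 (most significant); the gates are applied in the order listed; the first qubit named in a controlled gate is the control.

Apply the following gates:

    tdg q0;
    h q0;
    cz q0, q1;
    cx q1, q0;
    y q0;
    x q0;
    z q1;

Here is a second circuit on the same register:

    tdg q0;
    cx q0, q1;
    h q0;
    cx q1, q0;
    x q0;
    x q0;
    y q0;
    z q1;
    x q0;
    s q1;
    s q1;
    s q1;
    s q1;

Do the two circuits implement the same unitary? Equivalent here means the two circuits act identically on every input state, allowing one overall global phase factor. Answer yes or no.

No: there is an input state on which the two circuits produce genuinely different outputs (not merely differing by a phase).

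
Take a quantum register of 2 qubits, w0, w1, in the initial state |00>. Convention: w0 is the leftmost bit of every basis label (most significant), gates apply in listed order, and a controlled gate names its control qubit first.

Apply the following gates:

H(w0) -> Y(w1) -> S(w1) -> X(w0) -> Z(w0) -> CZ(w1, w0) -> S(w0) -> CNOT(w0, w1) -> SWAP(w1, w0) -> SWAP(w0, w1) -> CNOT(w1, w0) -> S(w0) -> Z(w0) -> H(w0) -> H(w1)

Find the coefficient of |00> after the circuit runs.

The final state's coefficient on |00> equals sqrt(2)*(-1 + I)/4.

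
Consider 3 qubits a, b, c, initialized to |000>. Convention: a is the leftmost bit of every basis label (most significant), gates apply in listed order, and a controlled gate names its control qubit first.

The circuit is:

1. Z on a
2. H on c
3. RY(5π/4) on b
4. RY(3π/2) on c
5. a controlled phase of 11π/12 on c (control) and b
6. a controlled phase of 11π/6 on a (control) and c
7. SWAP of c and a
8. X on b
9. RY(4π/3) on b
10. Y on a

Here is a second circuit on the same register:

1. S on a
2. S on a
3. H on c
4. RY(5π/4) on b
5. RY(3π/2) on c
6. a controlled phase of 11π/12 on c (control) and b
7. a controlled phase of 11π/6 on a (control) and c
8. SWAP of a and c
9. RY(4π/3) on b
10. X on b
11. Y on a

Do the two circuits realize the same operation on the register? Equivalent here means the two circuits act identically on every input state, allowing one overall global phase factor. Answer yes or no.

No: there is an input state on which the two circuits produce genuinely different outputs (not merely differing by a phase).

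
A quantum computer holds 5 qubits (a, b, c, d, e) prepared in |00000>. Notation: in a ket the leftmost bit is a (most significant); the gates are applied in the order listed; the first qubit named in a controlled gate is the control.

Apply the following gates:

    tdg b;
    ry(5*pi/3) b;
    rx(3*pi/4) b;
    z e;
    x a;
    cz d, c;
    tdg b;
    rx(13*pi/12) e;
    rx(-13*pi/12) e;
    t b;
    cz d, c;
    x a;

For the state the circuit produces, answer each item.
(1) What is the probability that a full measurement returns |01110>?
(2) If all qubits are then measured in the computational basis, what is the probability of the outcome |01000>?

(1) The probability of measuring |01110> is 0. Key observation: steps 5-12 multiply out to the identity, so the circuit reduces to the remaining gates.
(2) Outcome |01000> occurs with probability sqrt(2)/8 + 1/2.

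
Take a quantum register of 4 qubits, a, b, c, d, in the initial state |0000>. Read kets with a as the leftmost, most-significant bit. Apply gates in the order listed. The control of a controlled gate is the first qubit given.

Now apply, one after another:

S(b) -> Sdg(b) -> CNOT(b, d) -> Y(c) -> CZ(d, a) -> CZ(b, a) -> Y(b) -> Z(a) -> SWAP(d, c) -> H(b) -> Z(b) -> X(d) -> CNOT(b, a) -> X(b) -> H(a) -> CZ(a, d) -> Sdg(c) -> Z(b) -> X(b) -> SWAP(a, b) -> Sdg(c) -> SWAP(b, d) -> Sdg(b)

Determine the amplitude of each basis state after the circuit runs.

After the circuit, the state carries amplitude 1/2 on |0000>, 1/2 on |0001>, -1/2 on |1000>, 1/2 on |1001>, and 0 on every other basis state.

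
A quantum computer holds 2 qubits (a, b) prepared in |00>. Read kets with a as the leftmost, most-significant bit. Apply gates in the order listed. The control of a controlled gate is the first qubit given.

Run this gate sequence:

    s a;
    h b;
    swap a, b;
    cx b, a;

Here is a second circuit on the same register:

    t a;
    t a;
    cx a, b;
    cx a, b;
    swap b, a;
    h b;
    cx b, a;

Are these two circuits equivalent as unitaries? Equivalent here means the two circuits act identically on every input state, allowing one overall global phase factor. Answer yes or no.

No: there is an input state on which the two circuits produce genuinely different outputs (not merely differing by a phase).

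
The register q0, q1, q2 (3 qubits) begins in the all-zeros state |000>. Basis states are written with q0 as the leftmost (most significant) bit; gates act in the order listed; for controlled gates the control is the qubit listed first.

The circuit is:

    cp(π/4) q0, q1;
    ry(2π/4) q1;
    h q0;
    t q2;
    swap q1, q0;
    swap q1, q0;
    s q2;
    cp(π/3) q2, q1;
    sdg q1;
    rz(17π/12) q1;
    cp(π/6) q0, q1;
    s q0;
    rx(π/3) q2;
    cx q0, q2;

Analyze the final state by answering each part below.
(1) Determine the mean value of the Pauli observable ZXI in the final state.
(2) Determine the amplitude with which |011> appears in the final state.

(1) The observable ZXI averages to 0.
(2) |011> carries amplitude -exp(17*I*pi/24)/4 in the final state.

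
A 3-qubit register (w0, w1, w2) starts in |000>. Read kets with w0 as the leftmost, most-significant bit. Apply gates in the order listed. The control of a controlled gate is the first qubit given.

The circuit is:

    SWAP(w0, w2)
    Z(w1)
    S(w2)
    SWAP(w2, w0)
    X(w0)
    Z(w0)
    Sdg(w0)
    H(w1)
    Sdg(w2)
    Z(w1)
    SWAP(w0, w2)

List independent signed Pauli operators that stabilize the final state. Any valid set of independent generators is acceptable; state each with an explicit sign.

One valid set of independent stabilizer generators is -IXI, +ZII, -IIZ (any independent generating set of the same group is equally correct).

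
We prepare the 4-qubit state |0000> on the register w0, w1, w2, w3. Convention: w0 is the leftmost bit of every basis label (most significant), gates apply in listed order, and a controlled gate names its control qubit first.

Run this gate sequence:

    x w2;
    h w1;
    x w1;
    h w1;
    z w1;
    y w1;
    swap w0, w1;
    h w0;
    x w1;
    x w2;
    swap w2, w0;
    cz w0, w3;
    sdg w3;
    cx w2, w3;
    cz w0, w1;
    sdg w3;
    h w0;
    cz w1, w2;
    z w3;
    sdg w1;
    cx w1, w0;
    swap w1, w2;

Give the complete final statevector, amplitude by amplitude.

The resulting statevector has amplitude 1/2 on |0010>, I/2 on |0111>, 1/2 on |1010>, I/2 on |1111>, and 0 on every other basis state.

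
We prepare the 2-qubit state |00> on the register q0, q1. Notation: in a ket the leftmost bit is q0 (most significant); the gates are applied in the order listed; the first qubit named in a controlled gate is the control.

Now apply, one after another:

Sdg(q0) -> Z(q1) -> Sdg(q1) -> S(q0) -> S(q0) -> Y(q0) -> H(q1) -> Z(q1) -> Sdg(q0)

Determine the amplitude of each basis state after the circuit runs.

The final amplitudes are 0 on |00>, 0 on |01>, sqrt(2)/2 on |10>, -sqrt(2)/2 on |11>.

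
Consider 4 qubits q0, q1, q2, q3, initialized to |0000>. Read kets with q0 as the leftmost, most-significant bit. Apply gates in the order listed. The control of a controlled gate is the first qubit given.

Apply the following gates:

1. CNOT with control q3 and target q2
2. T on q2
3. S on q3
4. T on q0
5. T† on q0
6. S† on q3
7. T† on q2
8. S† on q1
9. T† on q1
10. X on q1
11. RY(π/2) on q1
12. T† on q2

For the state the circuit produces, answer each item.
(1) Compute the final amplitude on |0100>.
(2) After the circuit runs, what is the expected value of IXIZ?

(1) |0100> carries amplitude sqrt(2)/2 in the final state. Key observation: the block from step 2 through step 7 cancels to the identity and can be dropped.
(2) The observable IXIZ averages to -1.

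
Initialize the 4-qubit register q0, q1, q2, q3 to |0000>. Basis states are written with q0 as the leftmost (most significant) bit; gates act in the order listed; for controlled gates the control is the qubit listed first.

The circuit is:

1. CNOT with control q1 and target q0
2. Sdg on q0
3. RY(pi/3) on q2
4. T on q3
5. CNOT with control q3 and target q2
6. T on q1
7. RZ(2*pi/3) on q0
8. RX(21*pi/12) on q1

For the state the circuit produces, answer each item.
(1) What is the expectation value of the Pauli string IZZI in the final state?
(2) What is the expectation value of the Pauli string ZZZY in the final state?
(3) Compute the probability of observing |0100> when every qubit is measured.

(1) The observable IZZI averages to sqrt(2)/4.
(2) The observable ZZZY averages to 0.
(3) The probability of measuring |0100> is 3/8 - 3*sqrt(2)/16.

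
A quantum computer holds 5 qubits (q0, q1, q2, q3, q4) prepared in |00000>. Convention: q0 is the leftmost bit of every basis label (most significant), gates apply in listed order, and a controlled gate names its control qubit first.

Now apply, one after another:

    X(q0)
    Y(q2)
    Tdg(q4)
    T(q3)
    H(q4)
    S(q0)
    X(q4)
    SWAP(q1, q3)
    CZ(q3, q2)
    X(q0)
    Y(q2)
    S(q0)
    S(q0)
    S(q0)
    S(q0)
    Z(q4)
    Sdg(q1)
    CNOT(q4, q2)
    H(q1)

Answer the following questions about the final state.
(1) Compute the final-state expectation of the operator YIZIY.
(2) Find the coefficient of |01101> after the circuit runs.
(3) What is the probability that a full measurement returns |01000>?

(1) The expectation value of YIZIY is 0. Key observation: the block from step 12 through step 15 cancels to the identity and can be dropped.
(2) The final state's coefficient on |01101> equals -I/2.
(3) The probability of measuring |01000> is 1/4.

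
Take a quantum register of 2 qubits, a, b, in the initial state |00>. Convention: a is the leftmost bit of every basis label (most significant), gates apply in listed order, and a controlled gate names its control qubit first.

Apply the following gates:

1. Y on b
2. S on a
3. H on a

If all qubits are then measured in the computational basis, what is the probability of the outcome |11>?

A full measurement returns |11> with probability 1/2.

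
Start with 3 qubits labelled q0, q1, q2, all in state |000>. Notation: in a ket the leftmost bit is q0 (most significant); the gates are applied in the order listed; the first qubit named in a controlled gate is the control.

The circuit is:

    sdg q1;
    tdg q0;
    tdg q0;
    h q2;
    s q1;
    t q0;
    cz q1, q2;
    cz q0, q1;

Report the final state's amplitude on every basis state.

The final amplitudes are sqrt(2)/2 on |000>, sqrt(2)/2 on |001>, and 0 on every other basis state.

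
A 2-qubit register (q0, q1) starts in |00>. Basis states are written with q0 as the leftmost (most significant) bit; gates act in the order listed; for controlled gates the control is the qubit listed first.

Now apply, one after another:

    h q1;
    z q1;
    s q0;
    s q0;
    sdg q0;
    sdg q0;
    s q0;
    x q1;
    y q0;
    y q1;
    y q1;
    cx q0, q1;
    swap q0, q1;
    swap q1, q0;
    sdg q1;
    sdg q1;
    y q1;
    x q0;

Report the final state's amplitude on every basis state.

The final amplitudes are sqrt(2)/2 on |00>, -sqrt(2)/2 on |01>, 0 on |10>, 0 on |11>. Key observation: gates 3-6 undo each other exactly, leaving only the rest of the circuit to track.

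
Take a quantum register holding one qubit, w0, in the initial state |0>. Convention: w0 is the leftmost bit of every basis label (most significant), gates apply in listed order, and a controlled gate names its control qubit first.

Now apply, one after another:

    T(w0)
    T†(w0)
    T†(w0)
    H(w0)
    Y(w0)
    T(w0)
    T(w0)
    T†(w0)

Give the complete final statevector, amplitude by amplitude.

The final amplitudes are -sqrt(2)*I/2 on |0>, sqrt(2)*exp(3*I*pi/4)/2 on |1>.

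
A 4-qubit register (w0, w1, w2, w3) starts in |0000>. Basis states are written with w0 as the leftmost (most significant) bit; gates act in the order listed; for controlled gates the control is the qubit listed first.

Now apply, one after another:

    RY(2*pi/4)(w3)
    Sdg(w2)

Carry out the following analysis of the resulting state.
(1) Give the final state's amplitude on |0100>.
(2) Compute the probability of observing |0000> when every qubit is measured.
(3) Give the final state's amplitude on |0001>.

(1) |0100> carries amplitude 0 in the final state.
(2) A full measurement returns |0000> with probability 1/2.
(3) The amplitude on |0001> is sqrt(2)/2.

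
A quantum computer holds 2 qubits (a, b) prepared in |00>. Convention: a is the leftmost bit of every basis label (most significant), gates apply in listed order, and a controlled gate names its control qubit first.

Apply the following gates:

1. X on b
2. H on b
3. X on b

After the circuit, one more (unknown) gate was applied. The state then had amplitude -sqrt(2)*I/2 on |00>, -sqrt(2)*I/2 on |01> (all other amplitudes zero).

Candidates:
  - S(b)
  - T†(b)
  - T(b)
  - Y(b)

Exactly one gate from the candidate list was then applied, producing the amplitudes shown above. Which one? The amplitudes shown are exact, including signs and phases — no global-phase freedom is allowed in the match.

It was Y(b) that produced the state shown.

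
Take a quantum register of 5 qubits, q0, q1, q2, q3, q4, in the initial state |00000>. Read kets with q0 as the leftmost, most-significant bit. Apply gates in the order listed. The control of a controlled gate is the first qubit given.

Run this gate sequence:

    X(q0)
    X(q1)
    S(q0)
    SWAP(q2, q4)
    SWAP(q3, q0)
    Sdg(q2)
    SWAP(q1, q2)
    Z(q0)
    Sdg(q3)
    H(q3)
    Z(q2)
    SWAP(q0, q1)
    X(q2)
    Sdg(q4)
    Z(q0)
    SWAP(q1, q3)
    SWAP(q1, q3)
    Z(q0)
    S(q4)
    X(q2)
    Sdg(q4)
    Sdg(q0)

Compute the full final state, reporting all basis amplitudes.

The final amplitudes are -sqrt(2)/2 on |00100>, sqrt(2)/2 on |00110>, and 0 on every other basis state. Key observation: gates 13-20 undo each other exactly, leaving only the rest of the circuit to track.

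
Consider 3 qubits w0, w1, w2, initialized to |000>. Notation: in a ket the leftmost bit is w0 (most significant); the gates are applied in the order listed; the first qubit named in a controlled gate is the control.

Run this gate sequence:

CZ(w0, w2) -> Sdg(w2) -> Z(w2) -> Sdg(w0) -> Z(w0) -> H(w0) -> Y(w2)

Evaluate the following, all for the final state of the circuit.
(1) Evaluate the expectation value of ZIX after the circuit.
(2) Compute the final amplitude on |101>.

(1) In the final state, ZIX has expectation 0.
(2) |101> carries amplitude sqrt(2)*I/2 in the final state.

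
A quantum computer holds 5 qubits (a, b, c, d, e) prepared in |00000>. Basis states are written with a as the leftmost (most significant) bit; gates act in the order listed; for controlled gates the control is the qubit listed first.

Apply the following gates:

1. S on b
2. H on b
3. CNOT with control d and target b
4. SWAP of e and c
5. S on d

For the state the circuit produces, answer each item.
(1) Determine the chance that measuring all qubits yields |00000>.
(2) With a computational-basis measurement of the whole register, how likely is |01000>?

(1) The probability of measuring |00000> is 1/2.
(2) Outcome |01000> occurs with probability 1/2.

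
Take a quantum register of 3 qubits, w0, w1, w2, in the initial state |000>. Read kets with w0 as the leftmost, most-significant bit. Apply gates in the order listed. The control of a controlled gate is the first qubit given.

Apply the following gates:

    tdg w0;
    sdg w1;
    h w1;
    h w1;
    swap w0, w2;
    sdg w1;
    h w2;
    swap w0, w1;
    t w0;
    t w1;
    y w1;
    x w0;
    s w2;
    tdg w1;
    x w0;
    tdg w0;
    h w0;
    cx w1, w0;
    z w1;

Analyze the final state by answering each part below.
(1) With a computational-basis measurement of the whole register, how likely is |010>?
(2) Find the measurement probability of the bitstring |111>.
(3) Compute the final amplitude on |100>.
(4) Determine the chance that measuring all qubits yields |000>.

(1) A full measurement returns |010> with probability 1/4.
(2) Outcome |111> occurs with probability 1/4.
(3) |100> carries amplitude 0 in the final state.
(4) A full measurement returns |000> with probability 0.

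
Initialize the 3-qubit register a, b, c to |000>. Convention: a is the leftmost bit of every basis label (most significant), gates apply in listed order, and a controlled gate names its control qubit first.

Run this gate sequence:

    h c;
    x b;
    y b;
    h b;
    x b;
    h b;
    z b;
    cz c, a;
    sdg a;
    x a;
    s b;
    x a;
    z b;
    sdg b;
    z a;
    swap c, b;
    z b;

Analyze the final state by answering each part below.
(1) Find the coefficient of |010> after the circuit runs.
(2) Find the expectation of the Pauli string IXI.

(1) The amplitude on |010> is sqrt(2)*I/2. Key observation: the block from step 4 through step 7 cancels to the identity and can be dropped.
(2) The expectation value of IXI is -1.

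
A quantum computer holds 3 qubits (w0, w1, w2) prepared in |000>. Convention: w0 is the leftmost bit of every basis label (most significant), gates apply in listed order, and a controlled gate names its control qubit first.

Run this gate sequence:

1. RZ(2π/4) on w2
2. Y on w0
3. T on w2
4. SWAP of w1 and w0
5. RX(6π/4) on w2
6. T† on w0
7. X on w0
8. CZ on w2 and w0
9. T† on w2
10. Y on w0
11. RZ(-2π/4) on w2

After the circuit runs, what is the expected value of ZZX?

The expectation value of ZZX is sqrt(2)/2.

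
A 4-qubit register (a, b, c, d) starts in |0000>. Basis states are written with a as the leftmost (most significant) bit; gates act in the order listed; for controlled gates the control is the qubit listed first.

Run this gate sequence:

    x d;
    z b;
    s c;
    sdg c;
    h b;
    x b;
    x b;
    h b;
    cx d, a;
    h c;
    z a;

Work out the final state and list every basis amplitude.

The resulting statevector has amplitude -sqrt(2)/2 on |1001>, -sqrt(2)/2 on |1011>, and 0 on every other basis state. Key observation: the block from step 3 through step 4 cancels to the identity and can be dropped.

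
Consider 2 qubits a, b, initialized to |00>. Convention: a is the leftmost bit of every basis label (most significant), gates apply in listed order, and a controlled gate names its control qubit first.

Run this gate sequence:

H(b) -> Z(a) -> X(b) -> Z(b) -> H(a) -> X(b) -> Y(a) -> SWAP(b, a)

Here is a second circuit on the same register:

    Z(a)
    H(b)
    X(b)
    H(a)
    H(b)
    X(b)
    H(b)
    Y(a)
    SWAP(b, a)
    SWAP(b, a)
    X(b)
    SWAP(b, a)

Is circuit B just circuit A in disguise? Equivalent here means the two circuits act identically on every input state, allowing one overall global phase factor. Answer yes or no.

Yes: on every input state the two circuits agree up to one overall phase factor.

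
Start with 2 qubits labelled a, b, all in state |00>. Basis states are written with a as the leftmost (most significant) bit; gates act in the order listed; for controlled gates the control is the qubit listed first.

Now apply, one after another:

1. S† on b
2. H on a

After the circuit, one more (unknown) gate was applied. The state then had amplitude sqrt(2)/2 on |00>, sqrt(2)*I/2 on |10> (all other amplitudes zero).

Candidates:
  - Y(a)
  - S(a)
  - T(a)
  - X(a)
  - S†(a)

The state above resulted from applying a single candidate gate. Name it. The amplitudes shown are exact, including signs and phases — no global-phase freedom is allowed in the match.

The applied gate was S(a).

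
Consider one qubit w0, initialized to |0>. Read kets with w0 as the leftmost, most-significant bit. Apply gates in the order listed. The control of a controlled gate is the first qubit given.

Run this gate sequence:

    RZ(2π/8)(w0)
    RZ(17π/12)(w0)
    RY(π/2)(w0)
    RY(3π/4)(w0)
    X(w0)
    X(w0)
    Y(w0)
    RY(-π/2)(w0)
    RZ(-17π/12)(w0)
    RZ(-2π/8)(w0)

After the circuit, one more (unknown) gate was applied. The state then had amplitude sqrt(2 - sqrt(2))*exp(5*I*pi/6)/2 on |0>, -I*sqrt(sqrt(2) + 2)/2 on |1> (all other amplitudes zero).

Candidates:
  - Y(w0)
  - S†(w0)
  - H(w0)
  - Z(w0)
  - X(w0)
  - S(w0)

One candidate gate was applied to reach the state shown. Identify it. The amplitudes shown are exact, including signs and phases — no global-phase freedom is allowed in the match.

It was X(w0) that produced the state shown.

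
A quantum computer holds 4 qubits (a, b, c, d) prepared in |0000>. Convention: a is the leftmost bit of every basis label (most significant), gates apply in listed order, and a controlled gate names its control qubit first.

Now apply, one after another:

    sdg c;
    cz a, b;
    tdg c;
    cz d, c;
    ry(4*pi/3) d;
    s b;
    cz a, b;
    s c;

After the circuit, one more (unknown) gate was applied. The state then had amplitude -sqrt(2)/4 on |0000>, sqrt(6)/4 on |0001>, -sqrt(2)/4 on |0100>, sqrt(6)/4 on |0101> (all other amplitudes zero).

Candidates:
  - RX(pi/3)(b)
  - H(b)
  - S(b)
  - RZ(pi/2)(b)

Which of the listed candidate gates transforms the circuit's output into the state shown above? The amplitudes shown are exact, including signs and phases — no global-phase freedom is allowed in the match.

The applied gate was H(b).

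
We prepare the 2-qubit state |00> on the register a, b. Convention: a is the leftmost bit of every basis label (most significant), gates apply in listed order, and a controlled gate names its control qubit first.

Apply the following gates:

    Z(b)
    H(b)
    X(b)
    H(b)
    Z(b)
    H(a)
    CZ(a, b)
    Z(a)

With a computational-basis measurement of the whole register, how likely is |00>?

Outcome |00> occurs with probability 1/2. Key observation: gates 2-5 undo each other exactly, leaving only the rest of the circuit to track.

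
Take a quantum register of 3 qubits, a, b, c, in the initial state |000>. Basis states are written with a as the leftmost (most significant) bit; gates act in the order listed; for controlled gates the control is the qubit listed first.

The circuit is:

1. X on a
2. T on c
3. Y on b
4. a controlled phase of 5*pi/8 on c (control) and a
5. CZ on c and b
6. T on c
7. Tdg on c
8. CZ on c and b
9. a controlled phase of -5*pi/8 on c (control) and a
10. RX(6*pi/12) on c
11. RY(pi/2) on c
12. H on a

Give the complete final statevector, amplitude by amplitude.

After the circuit, the state carries amplitude 0 on |000>, 0 on |001>, sqrt(2)*(-1 + I)/4 on |010>, sqrt(2)*(1 + I)/4 on |011>, 0 on |100>, 0 on |101>, sqrt(2)*(1 - I)/4 on |110>, sqrt(2)*(-1 - I)/4 on |111>. Key observation: gates 4-9 undo each other exactly, leaving only the rest of the circuit to track.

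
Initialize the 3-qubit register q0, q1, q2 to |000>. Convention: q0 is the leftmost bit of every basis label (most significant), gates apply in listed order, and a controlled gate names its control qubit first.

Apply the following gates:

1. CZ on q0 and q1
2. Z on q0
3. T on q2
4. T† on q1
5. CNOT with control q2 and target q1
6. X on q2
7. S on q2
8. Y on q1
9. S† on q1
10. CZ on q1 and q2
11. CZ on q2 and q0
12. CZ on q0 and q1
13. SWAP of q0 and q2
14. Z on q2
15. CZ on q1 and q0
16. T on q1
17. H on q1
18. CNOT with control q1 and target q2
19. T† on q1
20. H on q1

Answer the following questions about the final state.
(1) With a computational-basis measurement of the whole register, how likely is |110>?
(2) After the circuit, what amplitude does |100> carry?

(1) The probability of measuring |110> is 1/4.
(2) The amplitude on |100> is exp(3*I*pi/4)/2.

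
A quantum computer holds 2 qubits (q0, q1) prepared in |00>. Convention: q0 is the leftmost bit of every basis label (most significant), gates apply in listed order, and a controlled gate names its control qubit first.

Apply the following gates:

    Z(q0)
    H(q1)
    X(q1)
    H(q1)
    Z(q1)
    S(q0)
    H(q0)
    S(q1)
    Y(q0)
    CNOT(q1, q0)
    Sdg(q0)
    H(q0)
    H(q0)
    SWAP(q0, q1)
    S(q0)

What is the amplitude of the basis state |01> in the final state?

The final state's coefficient on |01> equals sqrt(2)/2. Key observation: the block from step 2 through step 5 cancels to the identity and can be dropped.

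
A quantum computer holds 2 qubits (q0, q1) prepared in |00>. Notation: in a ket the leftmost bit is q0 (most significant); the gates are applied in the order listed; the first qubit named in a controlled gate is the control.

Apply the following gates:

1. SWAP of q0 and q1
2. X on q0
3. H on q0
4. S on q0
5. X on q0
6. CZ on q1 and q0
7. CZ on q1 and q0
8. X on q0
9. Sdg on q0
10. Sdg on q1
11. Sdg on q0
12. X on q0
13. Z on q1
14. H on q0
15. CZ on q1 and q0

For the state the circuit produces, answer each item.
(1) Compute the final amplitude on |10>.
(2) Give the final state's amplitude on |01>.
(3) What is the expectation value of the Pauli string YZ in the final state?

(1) The amplitude on |10> is -1/2 + I/2. Key observation: steps 4-9 multiply out to the identity, so the circuit reduces to the remaining gates.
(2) The final state's coefficient on |01> equals 0.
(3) The expectation value of YZ is 1.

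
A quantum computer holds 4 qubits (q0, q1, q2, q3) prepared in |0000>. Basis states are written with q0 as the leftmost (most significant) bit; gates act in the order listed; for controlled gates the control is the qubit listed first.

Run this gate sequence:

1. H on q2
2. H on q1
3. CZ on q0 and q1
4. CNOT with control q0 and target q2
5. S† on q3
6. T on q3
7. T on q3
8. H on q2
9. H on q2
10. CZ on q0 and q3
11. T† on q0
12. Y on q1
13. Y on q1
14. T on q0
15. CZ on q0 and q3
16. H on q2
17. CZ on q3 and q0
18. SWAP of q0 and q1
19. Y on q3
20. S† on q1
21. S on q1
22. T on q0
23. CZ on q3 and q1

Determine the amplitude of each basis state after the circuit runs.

The final amplitudes are sqrt(2)*I/2 on |0001>, sqrt(2)*exp(3*I*pi/4)/2 on |1001>, and 0 on every other basis state. Key observation: the block from step 9 through step 16 cancels to the identity and can be dropped.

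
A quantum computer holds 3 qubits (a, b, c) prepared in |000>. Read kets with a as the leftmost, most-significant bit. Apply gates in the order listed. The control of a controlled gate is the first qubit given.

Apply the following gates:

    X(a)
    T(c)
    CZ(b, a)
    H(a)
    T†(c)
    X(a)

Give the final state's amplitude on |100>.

The final state's coefficient on |100> equals sqrt(2)/2.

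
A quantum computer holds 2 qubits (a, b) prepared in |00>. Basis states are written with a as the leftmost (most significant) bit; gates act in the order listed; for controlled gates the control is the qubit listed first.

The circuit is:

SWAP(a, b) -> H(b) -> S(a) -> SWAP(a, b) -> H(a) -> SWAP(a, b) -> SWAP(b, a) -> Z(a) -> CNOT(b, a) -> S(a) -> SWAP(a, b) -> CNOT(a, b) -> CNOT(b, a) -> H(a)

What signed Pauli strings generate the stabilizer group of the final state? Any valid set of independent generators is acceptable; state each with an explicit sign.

The stabilizer group can be generated by +XI, +IZ, among other valid generating sets.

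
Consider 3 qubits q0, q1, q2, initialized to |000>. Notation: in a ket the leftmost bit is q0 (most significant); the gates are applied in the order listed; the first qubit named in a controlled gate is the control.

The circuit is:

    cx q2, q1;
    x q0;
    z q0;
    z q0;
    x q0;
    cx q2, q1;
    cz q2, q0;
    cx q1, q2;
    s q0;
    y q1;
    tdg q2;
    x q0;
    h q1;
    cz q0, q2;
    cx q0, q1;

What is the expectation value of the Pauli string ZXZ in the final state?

In the final state, ZXZ has expectation 1.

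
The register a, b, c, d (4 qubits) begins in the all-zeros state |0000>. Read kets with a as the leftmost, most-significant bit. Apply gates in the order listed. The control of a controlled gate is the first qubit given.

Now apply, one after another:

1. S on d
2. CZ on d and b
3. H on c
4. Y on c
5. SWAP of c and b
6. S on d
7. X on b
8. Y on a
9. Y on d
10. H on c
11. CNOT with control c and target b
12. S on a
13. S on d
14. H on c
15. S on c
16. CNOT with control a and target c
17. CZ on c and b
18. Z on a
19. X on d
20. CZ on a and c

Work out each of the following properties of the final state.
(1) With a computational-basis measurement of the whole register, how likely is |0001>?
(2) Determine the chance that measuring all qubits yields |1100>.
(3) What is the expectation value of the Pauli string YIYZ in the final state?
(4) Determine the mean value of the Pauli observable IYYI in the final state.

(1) Outcome |0001> occurs with probability 0.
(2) Outcome |1100> occurs with probability 1/2.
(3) The expectation value of YIYZ is 0.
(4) The observable IYYI averages to 0.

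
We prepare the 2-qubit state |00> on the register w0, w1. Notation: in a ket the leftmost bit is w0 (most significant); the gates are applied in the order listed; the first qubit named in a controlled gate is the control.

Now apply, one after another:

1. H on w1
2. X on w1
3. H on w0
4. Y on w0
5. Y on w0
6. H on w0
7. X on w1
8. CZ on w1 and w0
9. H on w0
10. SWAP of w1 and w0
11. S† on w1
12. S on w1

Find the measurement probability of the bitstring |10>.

A full measurement returns |10> with probability 1/4. Key observation: gates 2-7 undo each other exactly, leaving only the rest of the circuit to track.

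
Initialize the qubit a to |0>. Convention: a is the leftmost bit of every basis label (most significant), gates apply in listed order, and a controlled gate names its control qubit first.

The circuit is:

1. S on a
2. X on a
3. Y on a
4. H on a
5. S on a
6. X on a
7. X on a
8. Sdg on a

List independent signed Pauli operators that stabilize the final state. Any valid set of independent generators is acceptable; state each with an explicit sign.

The stabilizer group can be generated by +X, among other valid generating sets.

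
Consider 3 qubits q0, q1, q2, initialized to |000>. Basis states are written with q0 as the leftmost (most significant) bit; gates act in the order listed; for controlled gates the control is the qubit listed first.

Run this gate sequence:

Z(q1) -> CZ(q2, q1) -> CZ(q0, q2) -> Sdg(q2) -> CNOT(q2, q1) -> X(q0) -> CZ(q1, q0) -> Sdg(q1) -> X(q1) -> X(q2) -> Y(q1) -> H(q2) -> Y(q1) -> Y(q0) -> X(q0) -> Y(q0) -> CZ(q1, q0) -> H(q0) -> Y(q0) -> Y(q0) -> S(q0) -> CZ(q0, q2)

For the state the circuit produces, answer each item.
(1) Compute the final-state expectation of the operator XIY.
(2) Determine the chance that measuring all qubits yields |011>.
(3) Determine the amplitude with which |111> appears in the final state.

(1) The expectation value of XIY is 1.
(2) Outcome |011> occurs with probability 1/4.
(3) The amplitude on |111> is -I/2.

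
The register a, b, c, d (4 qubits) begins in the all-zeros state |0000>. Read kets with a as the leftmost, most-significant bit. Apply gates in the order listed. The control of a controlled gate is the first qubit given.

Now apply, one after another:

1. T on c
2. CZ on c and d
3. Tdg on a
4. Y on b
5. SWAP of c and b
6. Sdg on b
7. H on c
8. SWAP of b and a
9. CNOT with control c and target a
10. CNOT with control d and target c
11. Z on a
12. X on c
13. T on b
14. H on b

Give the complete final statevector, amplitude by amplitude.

After the circuit, the state carries amplitude I/2 on |0010>, I/2 on |0110>, I/2 on |1000>, I/2 on |1100>, and 0 on every other basis state.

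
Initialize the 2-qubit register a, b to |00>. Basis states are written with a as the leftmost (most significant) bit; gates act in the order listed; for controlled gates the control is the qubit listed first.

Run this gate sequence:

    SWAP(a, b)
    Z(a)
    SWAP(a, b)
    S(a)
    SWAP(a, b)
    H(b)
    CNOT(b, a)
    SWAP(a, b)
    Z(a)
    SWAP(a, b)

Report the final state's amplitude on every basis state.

After the circuit, the state carries amplitude sqrt(2)/2 on |00>, 0 on |01>, 0 on |10>, -sqrt(2)/2 on |11>.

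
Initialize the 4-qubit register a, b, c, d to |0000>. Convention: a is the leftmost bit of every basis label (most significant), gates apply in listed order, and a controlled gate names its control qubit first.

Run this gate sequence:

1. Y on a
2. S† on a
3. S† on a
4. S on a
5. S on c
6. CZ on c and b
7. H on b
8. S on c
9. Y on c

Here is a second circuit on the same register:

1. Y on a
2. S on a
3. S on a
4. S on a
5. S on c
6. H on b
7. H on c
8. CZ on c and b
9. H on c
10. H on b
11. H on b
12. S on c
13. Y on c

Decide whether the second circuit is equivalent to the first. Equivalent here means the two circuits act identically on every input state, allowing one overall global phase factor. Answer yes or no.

No: there is an input state on which the two circuits produce genuinely different outputs (not merely differing by a phase).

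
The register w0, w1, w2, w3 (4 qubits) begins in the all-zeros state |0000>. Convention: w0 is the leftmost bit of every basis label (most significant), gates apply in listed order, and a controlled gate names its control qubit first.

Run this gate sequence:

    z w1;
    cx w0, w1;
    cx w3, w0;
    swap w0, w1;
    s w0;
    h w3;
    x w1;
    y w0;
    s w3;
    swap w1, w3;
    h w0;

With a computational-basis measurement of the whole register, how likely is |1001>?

Outcome |1001> occurs with probability 1/4.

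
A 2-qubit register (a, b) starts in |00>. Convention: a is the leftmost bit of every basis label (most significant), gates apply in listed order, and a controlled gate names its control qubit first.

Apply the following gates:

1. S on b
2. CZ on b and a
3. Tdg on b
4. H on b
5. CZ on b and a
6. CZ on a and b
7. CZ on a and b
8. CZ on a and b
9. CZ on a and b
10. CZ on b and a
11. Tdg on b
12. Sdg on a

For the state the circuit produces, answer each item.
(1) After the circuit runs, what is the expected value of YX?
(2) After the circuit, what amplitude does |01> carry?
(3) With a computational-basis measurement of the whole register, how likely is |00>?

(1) The expectation value of YX is 0. Key observation: gates 5-10 undo each other exactly, leaving only the rest of the circuit to track.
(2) |01> carries amplitude -sqrt(2)*exp(3*I*pi/4)/2 in the final state.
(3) The probability of measuring |00> is 1/2.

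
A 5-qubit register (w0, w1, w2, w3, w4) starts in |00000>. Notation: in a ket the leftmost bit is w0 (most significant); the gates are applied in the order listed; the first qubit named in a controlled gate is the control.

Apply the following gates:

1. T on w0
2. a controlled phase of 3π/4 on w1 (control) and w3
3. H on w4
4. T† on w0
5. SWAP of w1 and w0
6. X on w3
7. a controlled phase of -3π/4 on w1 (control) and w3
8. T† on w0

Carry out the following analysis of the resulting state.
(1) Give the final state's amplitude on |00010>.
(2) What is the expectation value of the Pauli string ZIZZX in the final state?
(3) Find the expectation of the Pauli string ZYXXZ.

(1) |00010> carries amplitude sqrt(2)/2 in the final state.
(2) The observable ZIZZX averages to -1.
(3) The observable ZYXXZ averages to 0.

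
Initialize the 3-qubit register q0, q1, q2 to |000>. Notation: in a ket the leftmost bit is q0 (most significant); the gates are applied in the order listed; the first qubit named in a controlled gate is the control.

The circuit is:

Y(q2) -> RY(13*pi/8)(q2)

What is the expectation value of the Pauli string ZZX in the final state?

In the final state, ZZX has expectation sqrt(sqrt(2) + 2)/2.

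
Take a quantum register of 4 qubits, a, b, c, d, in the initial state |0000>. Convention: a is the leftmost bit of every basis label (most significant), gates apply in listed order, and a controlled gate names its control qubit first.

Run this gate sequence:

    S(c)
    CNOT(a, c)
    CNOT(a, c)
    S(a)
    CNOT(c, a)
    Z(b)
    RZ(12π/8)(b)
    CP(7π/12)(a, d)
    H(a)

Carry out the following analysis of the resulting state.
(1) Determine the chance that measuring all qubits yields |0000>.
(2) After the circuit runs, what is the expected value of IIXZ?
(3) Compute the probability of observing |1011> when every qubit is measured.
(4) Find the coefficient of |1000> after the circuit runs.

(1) Outcome |0000> occurs with probability 1/2. Key observation: gates 2-3 undo each other exactly, leaving only the rest of the circuit to track.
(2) In the final state, IIXZ has expectation 0.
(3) A full measurement returns |1011> with probability 0.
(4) The amplitude on |1000> is -sqrt(2)*exp(I*pi/4)/2.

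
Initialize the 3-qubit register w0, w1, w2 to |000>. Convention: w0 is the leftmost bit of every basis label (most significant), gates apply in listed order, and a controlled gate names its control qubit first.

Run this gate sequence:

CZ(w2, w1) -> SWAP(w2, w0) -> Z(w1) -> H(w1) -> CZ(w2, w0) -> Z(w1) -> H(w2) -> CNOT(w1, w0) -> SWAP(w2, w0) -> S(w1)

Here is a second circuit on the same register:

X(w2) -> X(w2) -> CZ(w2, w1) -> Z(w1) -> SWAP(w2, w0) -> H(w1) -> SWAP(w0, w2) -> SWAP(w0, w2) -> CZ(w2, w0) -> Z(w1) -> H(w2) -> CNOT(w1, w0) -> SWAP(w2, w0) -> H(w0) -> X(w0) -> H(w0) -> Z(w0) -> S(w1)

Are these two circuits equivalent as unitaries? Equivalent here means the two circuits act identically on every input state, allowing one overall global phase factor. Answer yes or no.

Yes, they are equivalent — the unitaries differ by at most a global phase.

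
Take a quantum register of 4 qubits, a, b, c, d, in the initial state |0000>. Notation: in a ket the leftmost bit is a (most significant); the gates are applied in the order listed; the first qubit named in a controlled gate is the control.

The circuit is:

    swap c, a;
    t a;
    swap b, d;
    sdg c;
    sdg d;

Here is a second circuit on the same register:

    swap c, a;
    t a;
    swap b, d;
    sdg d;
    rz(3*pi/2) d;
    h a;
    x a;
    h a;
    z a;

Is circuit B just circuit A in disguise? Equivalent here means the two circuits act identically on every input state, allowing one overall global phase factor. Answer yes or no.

No, they are not equivalent — no single phase factor reconciles the two unitaries.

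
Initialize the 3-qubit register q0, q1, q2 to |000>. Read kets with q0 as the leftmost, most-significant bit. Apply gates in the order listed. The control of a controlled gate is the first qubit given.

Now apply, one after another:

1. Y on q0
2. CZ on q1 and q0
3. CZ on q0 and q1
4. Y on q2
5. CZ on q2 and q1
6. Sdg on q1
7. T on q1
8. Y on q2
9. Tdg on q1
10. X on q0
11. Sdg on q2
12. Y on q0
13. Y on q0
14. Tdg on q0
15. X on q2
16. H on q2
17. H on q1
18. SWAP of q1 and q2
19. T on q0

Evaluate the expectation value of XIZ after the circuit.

In the final state, XIZ has expectation 0.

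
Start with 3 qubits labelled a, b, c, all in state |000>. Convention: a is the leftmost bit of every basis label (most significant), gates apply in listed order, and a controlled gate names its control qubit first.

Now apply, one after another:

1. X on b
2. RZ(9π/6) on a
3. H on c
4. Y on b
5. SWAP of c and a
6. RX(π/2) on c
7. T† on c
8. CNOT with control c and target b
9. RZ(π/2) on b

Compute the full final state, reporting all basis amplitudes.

The final amplitudes are I/2 on |000>, 0 on |001>, 0 on |010>, exp(I*pi/4)/2 on |011>, I/2 on |100>, 0 on |101>, 0 on |110>, exp(I*pi/4)/2 on |111>.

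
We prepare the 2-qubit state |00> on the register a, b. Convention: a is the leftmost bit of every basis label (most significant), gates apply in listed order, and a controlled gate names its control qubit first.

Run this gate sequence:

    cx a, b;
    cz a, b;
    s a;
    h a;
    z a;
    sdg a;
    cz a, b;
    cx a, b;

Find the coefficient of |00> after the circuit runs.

The final state's coefficient on |00> equals sqrt(2)/2.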